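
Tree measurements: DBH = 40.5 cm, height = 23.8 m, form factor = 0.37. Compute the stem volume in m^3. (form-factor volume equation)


Formula: V = pi * (DBH/200)^2 * H * ff
Radius = DBH/200 = 40.5/200 = 0.2025 m
Radius^2 = 0.2025^2 = 0.04100625 m^2
V = pi * 0.04100625 * 23.8 * 0.37
V = 1.134 m^3

1.134


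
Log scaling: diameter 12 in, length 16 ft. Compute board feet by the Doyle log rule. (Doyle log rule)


Doyle: BF = (D - 4)^2 * L / 16
Adjusted diameter = 12 - 4 = 8 in
(D-4)^2 = 8^2 = 64
BF = 64 * 16 / 16 = 64 BF

64


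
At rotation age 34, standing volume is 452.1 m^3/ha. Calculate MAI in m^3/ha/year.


Formula: MAI = Total Volume / Stand Age
MAI = 452.1 m^3/ha / 34 years
MAI = 13.3 m^3/ha/year

13.3


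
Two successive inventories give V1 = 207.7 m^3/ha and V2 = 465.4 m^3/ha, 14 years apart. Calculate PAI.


Formula: PAI = (V_T2 - V_T1) / (T2 - T1)
Volume increment = 465.4 - 207.7 = 257.7 m^3/ha
PAI = 257.7 / 14 = 18.41 m^3/ha/year

18.41


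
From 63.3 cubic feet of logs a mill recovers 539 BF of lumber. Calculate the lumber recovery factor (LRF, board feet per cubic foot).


Formula: LRF = Lumber Output (BF) / Log Input (ft^3)
LRF = 539 BF / 63.3 ft^3
LRF = 8.52 BF/ft^3

8.52


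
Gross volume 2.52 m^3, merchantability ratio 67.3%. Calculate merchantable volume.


Formula: MV = V_total * (merchantable_pct / 100)
Merchantable fraction = 67.3% / 100 = 0.673
MV = 2.52 m^3 * 0.673 = 1.696 m^3

1.696


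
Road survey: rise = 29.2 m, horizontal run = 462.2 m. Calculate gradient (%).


Formula: Gradient = rise / run * 100
Gradient = 29.2 / 462.2 * 100 = 6.3%

6.3


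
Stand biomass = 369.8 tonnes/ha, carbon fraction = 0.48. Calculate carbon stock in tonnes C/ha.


Formula: Carbon Stock = Biomass * Carbon Fraction
C = 369.8 t/ha * 0.48
C = 177.5 t C/ha

177.5


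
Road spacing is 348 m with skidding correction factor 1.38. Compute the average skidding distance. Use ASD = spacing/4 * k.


Formula: ASD = (spacing / 4) * correction
Uncorrected distance = spacing / 4 = 348 / 4 = 87 m
ASD = 87 * 1.38 = 120 m

120


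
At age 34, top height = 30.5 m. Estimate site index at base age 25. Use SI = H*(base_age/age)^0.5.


Formula: SI = H_dom * (base_age / age)^0.5
Age ratio = 25 / 34 = 0.73529
sqrt(age_ratio) = 0.85749
SI = 30.5 * 0.85749 = 26.2 m

26.2


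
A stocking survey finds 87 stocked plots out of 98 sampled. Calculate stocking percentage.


Formula: Stocking % = stocked plots / total plots * 100
Stocking = 87 / 98 * 100
Stocking = 0.8878 * 100 = 88.8%

88.8


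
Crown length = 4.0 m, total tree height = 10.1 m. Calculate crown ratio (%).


Formula: Crown Ratio = (Crown Length / Total Height) * 100
CR = (4.0 m / 10.1 m) * 100
CR = 0.396 * 100 = 39.6%

39.6


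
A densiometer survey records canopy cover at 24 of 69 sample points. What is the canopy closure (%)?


Formula: Canopy closure = covered points / total points * 100
Closure = 24 / 69 * 100
Closure = 0.3478 * 100 = 34.8%

34.8


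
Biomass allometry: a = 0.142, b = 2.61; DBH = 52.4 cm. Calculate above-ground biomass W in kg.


Formula: W = a * DBH^b  (allometric power law)
DBH^b = 52.4^2.61 = 30722.366
W = 0.142 * 30722.366 = 4362.6 kg

4362.6


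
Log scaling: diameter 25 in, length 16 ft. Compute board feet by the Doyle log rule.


Doyle: BF = (D - 4)^2 * L / 16
Adjusted diameter = 25 - 4 = 21 in
(D-4)^2 = 21^2 = 441
BF = 441 * 16 / 16 = 441 BF

441


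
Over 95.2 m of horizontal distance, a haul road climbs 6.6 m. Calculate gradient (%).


Formula: Gradient = rise / run * 100
Gradient = 6.6 / 95.2 * 100 = 6.9%

6.9


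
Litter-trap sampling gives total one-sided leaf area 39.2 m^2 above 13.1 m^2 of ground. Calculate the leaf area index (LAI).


Formula: LAI = total leaf area / ground area  (dimensionless)
LAI = 39.2 m^2 / 13.1 m^2
LAI = 2.99

2.99


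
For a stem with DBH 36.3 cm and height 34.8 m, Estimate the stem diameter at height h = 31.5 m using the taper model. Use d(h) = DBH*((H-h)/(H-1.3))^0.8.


Taper: d(h) = DBH * ((H - h) / (H - 1.3))^0.8
Numerator = H - h = 34.8 - 31.5 = 3.3 m
Denominator = H - 1.3 = 34.8 - 1.3 = 33.5 m
Ratio = 3.3 / 33.5 = 0.09851
d = 36.3 * 0.09851^0.8 = 5.7 cm

5.7


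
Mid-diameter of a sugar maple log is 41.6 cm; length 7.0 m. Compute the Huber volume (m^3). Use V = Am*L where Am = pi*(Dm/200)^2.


Huber: V = Am * L,  Am = pi*(Dm/200)^2
Am = pi*(41.6/200)^2 = 0.135918 m^2
V = 0.135918*7.0 = 0.9514 m^3

0.9514


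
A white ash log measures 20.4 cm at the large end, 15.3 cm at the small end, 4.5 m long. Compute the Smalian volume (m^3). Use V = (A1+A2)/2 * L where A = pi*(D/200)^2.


Smalian: V = (A1 + A2)/2 * L,  A = pi*(D/200)^2
A1 = pi*(20.4/200)^2 = 0.032685 m^2
A2 = pi*(15.3/200)^2 = 0.018385 m^2
V = (0.032685+0.018385)/2*4.5 = 0.1149 m^3

0.1149


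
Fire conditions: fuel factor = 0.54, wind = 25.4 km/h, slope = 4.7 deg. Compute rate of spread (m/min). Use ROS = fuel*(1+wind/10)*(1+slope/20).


Formula: ROS = fuel * (1 + wind/10) * (1 + slope/20)
Wind factor = 1 + 25.4/10 = 3.54
Slope factor = 1 + 4.7/20 = 1.235
ROS = 0.54 * 3.54 * 1.235 = 2.36 m/min

2.36


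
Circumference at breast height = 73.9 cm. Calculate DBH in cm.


Formula: DBH = C / pi
DBH = 73.9 / pi
pi = 3.14159...
DBH = 23.5 cm

23.5


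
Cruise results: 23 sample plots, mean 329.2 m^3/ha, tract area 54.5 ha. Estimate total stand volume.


Formula: Total Volume = Mean Volume per ha * Total Area
Total Volume = 329.2 m^3/ha * 54.5 ha
Total Volume = 17941 m^3

17941


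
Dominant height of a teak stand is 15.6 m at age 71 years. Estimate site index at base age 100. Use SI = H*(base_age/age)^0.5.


Formula: SI = H_dom * (base_age / age)^0.5
Age ratio = 100 / 71 = 1.40845
sqrt(age_ratio) = 1.18678
SI = 15.6 * 1.18678 = 18.5 m

18.5


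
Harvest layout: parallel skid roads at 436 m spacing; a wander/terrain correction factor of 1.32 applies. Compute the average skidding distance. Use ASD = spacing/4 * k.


Formula: ASD = (spacing / 4) * correction
Uncorrected distance = spacing / 4 = 436 / 4 = 109 m
ASD = 109 * 1.32 = 144 m

144


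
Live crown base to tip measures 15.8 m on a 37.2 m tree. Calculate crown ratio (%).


Formula: Crown Ratio = (Crown Length / Total Height) * 100
CR = (15.8 m / 37.2 m) * 100
CR = 0.4247 * 100 = 42.5%

42.5


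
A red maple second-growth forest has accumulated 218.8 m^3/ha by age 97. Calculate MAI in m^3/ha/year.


Formula: MAI = Total Volume / Stand Age
MAI = 218.8 m^3/ha / 97 years
MAI = 2.26 m^3/ha/year

2.26


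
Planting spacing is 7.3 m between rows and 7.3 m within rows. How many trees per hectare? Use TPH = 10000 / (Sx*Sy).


Formula: TPH = 10000 m^2/ha / (spacing_x * spacing_y)
Area per tree = 7.3 m * 7.3 m = 53.29 m^2
TPH = 10000 / 53.29 = 188 trees/ha

188


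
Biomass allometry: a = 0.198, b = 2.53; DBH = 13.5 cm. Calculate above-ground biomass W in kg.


Formula: W = a * DBH^b  (allometric power law)
DBH^b = 13.5^2.53 = 724.0098
W = 0.198 * 724.0098 = 143.4 kg

143.4


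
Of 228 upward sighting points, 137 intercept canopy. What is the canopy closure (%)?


Formula: Canopy closure = covered points / total points * 100
Closure = 137 / 228 * 100
Closure = 0.6009 * 100 = 60.1%

60.1


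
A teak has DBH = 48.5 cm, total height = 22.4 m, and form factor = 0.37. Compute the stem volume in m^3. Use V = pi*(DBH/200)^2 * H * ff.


Formula: V = pi * (DBH/200)^2 * H * ff
Radius = DBH/200 = 48.5/200 = 0.2425 m
Radius^2 = 0.2425^2 = 0.05880625 m^2
V = pi * 0.05880625 * 22.4 * 0.37
V = 1.531 m^3

1.531


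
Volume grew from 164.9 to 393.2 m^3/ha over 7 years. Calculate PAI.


Formula: PAI = (V_T2 - V_T1) / (T2 - T1)
Volume increment = 393.2 - 164.9 = 228.3 m^3/ha
PAI = 228.3 / 7 = 32.61 m^3/ha/year

32.61


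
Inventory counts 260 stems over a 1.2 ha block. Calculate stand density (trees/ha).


Formula: Stand Density = N_trees / Area_ha
Density = 260 trees / 1.2 ha
Density = 217 trees/ha

217


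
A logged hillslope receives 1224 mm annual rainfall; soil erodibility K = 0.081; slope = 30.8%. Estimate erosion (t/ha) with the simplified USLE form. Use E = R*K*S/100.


Formula: E = R * K * S / 100  (simplified USLE)
R * K = 1224 * 0.081 = 99.144
E = 99.144 * 30.8 / 100 = 30.54 t/ha

30.54


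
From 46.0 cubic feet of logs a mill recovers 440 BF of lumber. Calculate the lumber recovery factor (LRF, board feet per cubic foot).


Formula: LRF = Lumber Output (BF) / Log Input (ft^3)
LRF = 440 BF / 46.0 ft^3
LRF = 9.57 BF/ft^3

9.57


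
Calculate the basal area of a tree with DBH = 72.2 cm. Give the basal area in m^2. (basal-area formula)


Formula: BA = pi * (DBH/2)^2 / 10000  (cm^2 to m^2)
Radius = DBH/2 = 72.2/2 = 36.1 cm
BA = pi * 36.1^2 / 10000
   = 4094.155 cm^2 / 10000
   = 0.4094 m^2

0.4094


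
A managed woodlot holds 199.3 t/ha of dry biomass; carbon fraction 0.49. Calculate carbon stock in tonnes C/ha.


Formula: Carbon Stock = Biomass * Carbon Fraction
C = 199.3 t/ha * 0.49
C = 97.7 t C/ha

97.7


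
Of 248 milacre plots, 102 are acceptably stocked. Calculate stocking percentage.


Formula: Stocking % = stocked plots / total plots * 100
Stocking = 102 / 248 * 100
Stocking = 0.4113 * 100 = 41.1%

41.1


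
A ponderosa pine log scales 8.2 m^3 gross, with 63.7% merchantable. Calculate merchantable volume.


Formula: MV = V_total * (merchantable_pct / 100)
Merchantable fraction = 63.7% / 100 = 0.637
MV = 8.2 m^3 * 0.637 = 5.223 m^3

5.223


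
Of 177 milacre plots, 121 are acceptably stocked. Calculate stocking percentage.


Formula: Stocking % = stocked plots / total plots * 100
Stocking = 121 / 177 * 100
Stocking = 0.6836 * 100 = 68.4%

68.4


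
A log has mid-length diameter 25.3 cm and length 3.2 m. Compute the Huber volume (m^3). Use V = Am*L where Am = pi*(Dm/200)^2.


Huber: V = Am * L,  Am = pi*(Dm/200)^2
Am = pi*(25.3/200)^2 = 0.050273 m^2
V = 0.050273*3.2 = 0.1609 m^3

0.1609


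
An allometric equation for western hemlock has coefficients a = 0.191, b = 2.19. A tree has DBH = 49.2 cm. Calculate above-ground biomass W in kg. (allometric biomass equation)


Formula: W = a * DBH^b  (allometric power law)
DBH^b = 49.2^2.19 = 5074.6206
W = 0.191 * 5074.6206 = 969.3 kg

969.3


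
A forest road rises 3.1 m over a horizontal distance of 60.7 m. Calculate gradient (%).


Formula: Gradient = rise / run * 100
Gradient = 3.1 / 60.7 * 100 = 5.1%

5.1


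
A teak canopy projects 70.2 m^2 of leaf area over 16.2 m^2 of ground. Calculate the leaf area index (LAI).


Formula: LAI = total leaf area / ground area  (dimensionless)
LAI = 70.2 m^2 / 16.2 m^2
LAI = 4.33

4.33


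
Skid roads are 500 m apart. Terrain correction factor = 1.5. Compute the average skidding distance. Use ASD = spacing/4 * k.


Formula: ASD = (spacing / 4) * correction
Uncorrected distance = spacing / 4 = 500 / 4 = 125 m
ASD = 125 * 1.5 = 188 m

188


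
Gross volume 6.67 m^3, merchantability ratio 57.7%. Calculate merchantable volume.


Formula: MV = V_total * (merchantable_pct / 100)
Merchantable fraction = 57.7% / 100 = 0.577
MV = 6.67 m^3 * 0.577 = 3.849 m^3

3.849


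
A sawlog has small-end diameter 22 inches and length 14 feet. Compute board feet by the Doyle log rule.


Doyle: BF = (D - 4)^2 * L / 16
Adjusted diameter = 22 - 4 = 18 in
(D-4)^2 = 18^2 = 324
BF = 324 * 14 / 16 = 284 BF

284


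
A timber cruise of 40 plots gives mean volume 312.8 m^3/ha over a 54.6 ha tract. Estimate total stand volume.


Formula: Total Volume = Mean Volume per ha * Total Area
Total Volume = 312.8 m^3/ha * 54.6 ha
Total Volume = 17079 m^3

17079


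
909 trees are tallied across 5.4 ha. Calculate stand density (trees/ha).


Formula: Stand Density = N_trees / Area_ha
Density = 909 trees / 5.4 ha
Density = 168 trees/ha

168


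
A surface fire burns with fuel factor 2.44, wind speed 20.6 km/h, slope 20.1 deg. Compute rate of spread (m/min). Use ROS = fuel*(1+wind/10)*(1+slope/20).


Formula: ROS = fuel * (1 + wind/10) * (1 + slope/20)
Wind factor = 1 + 20.6/10 = 3.06
Slope factor = 1 + 20.1/20 = 2.005
ROS = 2.44 * 3.06 * 2.005 = 14.97 m/min

14.97


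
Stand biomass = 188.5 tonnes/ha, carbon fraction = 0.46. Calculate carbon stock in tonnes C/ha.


Formula: Carbon Stock = Biomass * Carbon Fraction
C = 188.5 t/ha * 0.46
C = 86.7 t C/ha

86.7


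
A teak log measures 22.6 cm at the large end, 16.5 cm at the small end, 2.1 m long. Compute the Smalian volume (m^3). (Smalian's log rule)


Smalian: V = (A1 + A2)/2 * L,  A = pi*(D/200)^2
A1 = pi*(22.6/200)^2 = 0.040115 m^2
A2 = pi*(16.5/200)^2 = 0.021382 m^2
V = (0.040115+0.021382)/2*2.1 = 0.0646 m^3

0.0646


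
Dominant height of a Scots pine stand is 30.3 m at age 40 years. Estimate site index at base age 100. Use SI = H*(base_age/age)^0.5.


Formula: SI = H_dom * (base_age / age)^0.5
Age ratio = 100 / 40 = 2.5
sqrt(age_ratio) = 1.58114
SI = 30.3 * 1.58114 = 47.9 m

47.9


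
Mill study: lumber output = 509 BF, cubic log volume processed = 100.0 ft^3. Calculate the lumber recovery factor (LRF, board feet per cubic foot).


Formula: LRF = Lumber Output (BF) / Log Input (ft^3)
LRF = 509 BF / 100.0 ft^3
LRF = 5.09 BF/ft^3

5.09


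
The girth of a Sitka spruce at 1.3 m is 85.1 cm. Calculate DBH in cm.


Formula: DBH = C / pi
DBH = 85.1 / pi
pi = 3.14159...
DBH = 27.1 cm

27.1


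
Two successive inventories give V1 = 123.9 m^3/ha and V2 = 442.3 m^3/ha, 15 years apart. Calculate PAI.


Formula: PAI = (V_T2 - V_T1) / (T2 - T1)
Volume increment = 442.3 - 123.9 = 318.4 m^3/ha
PAI = 318.4 / 15 = 21.23 m^3/ha/year

21.23


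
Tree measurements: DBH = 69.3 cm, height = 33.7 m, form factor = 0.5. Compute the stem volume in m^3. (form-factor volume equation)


Formula: V = pi * (DBH/200)^2 * H * ff
Radius = DBH/200 = 69.3/200 = 0.3465 m
Radius^2 = 0.3465^2 = 0.12006225 m^2
V = pi * 0.12006225 * 33.7 * 0.5
V = 6.356 m^3

6.356


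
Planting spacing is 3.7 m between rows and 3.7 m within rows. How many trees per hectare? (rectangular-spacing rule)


Formula: TPH = 10000 m^2/ha / (spacing_x * spacing_y)
Area per tree = 3.7 m * 3.7 m = 13.69 m^2
TPH = 10000 / 13.69 = 730 trees/ha

730


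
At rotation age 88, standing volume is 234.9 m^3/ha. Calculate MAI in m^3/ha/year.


Formula: MAI = Total Volume / Stand Age
MAI = 234.9 m^3/ha / 88 years
MAI = 2.67 m^3/ha/year

2.67


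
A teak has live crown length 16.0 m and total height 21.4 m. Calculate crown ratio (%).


Formula: Crown Ratio = (Crown Length / Total Height) * 100
CR = (16.0 m / 21.4 m) * 100
CR = 0.7477 * 100 = 74.8%

74.8


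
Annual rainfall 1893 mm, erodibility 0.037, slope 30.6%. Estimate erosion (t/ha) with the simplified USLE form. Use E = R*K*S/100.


Formula: E = R * K * S / 100  (simplified USLE)
R * K = 1893 * 0.037 = 70.041
E = 70.041 * 30.6 / 100 = 21.43 t/ha

21.43


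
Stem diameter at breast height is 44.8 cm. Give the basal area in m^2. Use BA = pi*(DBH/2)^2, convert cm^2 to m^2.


Formula: BA = pi * (DBH/2)^2 / 10000  (cm^2 to m^2)
Radius = DBH/2 = 44.8/2 = 22.4 cm
BA = pi * 22.4^2 / 10000
   = 1576.3255 cm^2 / 10000
   = 0.1576 m^2

0.1576


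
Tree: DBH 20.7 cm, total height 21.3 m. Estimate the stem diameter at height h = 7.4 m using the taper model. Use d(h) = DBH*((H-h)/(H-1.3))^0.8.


Taper: d(h) = DBH * ((H - h) / (H - 1.3))^0.8
Numerator = H - h = 21.3 - 7.4 = 13.9 m
Denominator = H - 1.3 = 21.3 - 1.3 = 20.0 m
Ratio = 13.9 / 20.0 = 0.695
d = 20.7 * 0.695^0.8 = 15.5 cm

15.5


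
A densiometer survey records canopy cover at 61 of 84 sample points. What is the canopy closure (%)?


Formula: Canopy closure = covered points / total points * 100
Closure = 61 / 84 * 100
Closure = 0.7262 * 100 = 72.6%

72.6


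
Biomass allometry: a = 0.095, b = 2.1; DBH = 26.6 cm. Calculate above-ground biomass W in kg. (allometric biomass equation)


Formula: W = a * DBH^b  (allometric power law)
DBH^b = 26.6^2.1 = 982.3165
W = 0.095 * 982.3165 = 93.3 kg

93.3


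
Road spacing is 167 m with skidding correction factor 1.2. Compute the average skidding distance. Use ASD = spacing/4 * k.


Formula: ASD = (spacing / 4) * correction
Uncorrected distance = spacing / 4 = 167 / 4 = 41.75 m
ASD = 41.75 * 1.2 = 50 m

50


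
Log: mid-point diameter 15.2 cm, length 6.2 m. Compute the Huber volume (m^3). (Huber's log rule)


Huber: V = Am * L,  Am = pi*(Dm/200)^2
Am = pi*(15.2/200)^2 = 0.018146 m^2
V = 0.018146*6.2 = 0.1125 m^3

0.1125


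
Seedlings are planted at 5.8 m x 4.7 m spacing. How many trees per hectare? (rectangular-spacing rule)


Formula: TPH = 10000 m^2/ha / (spacing_x * spacing_y)
Area per tree = 5.8 m * 4.7 m = 27.26 m^2
TPH = 10000 / 27.26 = 367 trees/ha

367


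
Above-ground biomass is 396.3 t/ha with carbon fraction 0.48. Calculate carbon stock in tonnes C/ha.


Formula: Carbon Stock = Biomass * Carbon Fraction
C = 396.3 t/ha * 0.48
C = 190.2 t C/ha

190.2


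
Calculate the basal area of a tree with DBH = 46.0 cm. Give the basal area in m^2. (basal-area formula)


Formula: BA = pi * (DBH/2)^2 / 10000  (cm^2 to m^2)
Radius = DBH/2 = 46.0/2 = 23.0 cm
BA = pi * 23.0^2 / 10000
   = 1661.9025 cm^2 / 10000
   = 0.1662 m^2

0.1662


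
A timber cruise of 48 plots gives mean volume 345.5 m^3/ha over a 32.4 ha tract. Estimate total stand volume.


Formula: Total Volume = Mean Volume per ha * Total Area
Total Volume = 345.5 m^3/ha * 32.4 ha
Total Volume = 11194 m^3

11194


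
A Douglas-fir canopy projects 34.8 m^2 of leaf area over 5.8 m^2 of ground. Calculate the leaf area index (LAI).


Formula: LAI = total leaf area / ground area  (dimensionless)
LAI = 34.8 m^2 / 5.8 m^2
LAI = 6.0

6.0


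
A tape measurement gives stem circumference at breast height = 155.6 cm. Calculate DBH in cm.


Formula: DBH = C / pi
DBH = 155.6 / pi
pi = 3.14159...
DBH = 49.5 cm

49.5


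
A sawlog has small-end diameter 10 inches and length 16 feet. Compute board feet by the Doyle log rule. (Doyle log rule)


Doyle: BF = (D - 4)^2 * L / 16
Adjusted diameter = 10 - 4 = 6 in
(D-4)^2 = 6^2 = 36
BF = 36 * 16 / 16 = 36 BF

36


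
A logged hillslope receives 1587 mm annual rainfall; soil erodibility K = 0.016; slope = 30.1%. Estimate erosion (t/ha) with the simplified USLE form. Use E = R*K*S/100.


Formula: E = R * K * S / 100  (simplified USLE)
R * K = 1587 * 0.016 = 25.392
E = 25.392 * 30.1 / 100 = 7.64 t/ha

7.64


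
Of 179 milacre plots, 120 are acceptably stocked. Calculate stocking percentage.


Formula: Stocking % = stocked plots / total plots * 100
Stocking = 120 / 179 * 100
Stocking = 0.6704 * 100 = 67.0%

67.0


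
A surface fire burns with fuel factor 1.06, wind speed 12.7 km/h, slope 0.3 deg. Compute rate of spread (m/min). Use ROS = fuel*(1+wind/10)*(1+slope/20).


Formula: ROS = fuel * (1 + wind/10) * (1 + slope/20)
Wind factor = 1 + 12.7/10 = 2.27
Slope factor = 1 + 0.3/20 = 1.015
ROS = 1.06 * 2.27 * 1.015 = 2.44 m/min

2.44


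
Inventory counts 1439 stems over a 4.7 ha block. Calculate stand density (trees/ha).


Formula: Stand Density = N_trees / Area_ha
Density = 1439 trees / 4.7 ha
Density = 306 trees/ha

306


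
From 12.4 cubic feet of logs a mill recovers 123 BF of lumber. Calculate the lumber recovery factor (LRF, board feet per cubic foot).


Formula: LRF = Lumber Output (BF) / Log Input (ft^3)
LRF = 123 BF / 12.4 ft^3
LRF = 9.92 BF/ft^3

9.92


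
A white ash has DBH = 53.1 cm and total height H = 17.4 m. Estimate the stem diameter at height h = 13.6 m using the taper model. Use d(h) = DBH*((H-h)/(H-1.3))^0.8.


Taper: d(h) = DBH * ((H - h) / (H - 1.3))^0.8
Numerator = H - h = 17.4 - 13.6 = 3.8 m
Denominator = H - 1.3 = 17.4 - 1.3 = 16.1 m
Ratio = 3.8 / 16.1 = 0.23602
d = 53.1 * 0.23602^0.8 = 16.7 cm

16.7


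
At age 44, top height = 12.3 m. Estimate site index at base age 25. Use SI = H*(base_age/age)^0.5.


Formula: SI = H_dom * (base_age / age)^0.5
Age ratio = 25 / 44 = 0.56818
sqrt(age_ratio) = 0.75378
SI = 12.3 * 0.75378 = 9.3 m

9.3


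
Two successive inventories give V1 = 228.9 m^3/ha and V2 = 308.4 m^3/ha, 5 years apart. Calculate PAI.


Formula: PAI = (V_T2 - V_T1) / (T2 - T1)
Volume increment = 308.4 - 228.9 = 79.5 m^3/ha
PAI = 79.5 / 5 = 15.9 m^3/ha/year

15.9


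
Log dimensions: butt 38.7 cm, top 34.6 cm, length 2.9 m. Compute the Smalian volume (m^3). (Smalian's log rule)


Smalian: V = (A1 + A2)/2 * L,  A = pi*(D/200)^2
A1 = pi*(38.7/200)^2 = 0.117628 m^2
A2 = pi*(34.6/200)^2 = 0.094025 m^2
V = (0.117628+0.094025)/2*2.9 = 0.3069 m^3

0.3069


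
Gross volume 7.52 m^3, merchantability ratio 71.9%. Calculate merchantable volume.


Formula: MV = V_total * (merchantable_pct / 100)
Merchantable fraction = 71.9% / 100 = 0.719
MV = 7.52 m^3 * 0.719 = 5.407 m^3

5.407


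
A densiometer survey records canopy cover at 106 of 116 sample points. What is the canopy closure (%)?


Formula: Canopy closure = covered points / total points * 100
Closure = 106 / 116 * 100
Closure = 0.9138 * 100 = 91.4%

91.4


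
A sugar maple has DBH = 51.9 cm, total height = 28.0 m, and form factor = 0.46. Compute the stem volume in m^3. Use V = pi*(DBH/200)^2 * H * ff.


Formula: V = pi * (DBH/200)^2 * H * ff
Radius = DBH/200 = 51.9/200 = 0.2595 m
Radius^2 = 0.2595^2 = 0.06734025 m^2
V = pi * 0.06734025 * 28.0 * 0.46
V = 2.725 m^3

2.725


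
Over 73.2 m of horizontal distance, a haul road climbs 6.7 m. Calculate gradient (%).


Formula: Gradient = rise / run * 100
Gradient = 6.7 / 73.2 * 100 = 9.2%

9.2


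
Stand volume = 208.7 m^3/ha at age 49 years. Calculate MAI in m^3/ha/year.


Formula: MAI = Total Volume / Stand Age
MAI = 208.7 m^3/ha / 49 years
MAI = 4.26 m^3/ha/year

4.26


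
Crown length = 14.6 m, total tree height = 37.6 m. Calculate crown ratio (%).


Formula: Crown Ratio = (Crown Length / Total Height) * 100
CR = (14.6 m / 37.6 m) * 100
CR = 0.3883 * 100 = 38.8%

38.8


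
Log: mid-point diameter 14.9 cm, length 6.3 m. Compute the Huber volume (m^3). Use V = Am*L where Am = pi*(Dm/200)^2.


Huber: V = Am * L,  Am = pi*(Dm/200)^2
Am = pi*(14.9/200)^2 = 0.017437 m^2
V = 0.017437*6.3 = 0.1099 m^3

0.1099


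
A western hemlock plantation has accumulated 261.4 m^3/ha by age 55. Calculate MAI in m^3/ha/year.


Formula: MAI = Total Volume / Stand Age
MAI = 261.4 m^3/ha / 55 years
MAI = 4.75 m^3/ha/year

4.75


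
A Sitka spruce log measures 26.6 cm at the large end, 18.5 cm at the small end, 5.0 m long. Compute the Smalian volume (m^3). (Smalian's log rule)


Smalian: V = (A1 + A2)/2 * L,  A = pi*(D/200)^2
A1 = pi*(26.6/200)^2 = 0.055572 m^2
A2 = pi*(18.5/200)^2 = 0.02688 m^2
V = (0.055572+0.02688)/2*5.0 = 0.2061 m^3

0.2061


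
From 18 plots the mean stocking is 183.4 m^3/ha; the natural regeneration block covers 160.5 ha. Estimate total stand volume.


Formula: Total Volume = Mean Volume per ha * Total Area
Total Volume = 183.4 m^3/ha * 160.5 ha
Total Volume = 29436 m^3

29436


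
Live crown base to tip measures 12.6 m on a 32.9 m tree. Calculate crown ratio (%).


Formula: Crown Ratio = (Crown Length / Total Height) * 100
CR = (12.6 m / 32.9 m) * 100
CR = 0.383 * 100 = 38.3%

38.3


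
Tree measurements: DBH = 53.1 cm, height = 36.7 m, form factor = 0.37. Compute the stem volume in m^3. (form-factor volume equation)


Formula: V = pi * (DBH/200)^2 * H * ff
Radius = DBH/200 = 53.1/200 = 0.2655 m
Radius^2 = 0.2655^2 = 0.07049025 m^2
V = pi * 0.07049025 * 36.7 * 0.37
V = 3.007 m^3

3.007


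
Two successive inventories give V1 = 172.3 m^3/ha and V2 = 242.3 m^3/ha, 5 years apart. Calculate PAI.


Formula: PAI = (V_T2 - V_T1) / (T2 - T1)
Volume increment = 242.3 - 172.3 = 70.0 m^3/ha
PAI = 70.0 / 5 = 14.0 m^3/ha/year

14.0


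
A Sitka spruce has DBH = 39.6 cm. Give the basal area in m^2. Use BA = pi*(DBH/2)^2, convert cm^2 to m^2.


Formula: BA = pi * (DBH/2)^2 / 10000  (cm^2 to m^2)
Radius = DBH/2 = 39.6/2 = 19.8 cm
BA = pi * 19.8^2 / 10000
   = 1231.63 cm^2 / 10000
   = 0.1232 m^2

0.1232


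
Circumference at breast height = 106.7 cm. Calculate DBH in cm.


Formula: DBH = C / pi
DBH = 106.7 / pi
pi = 3.14159...
DBH = 34.0 cm

34.0


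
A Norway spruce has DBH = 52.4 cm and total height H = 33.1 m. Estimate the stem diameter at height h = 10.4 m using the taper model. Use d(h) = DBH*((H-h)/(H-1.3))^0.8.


Taper: d(h) = DBH * ((H - h) / (H - 1.3))^0.8
Numerator = H - h = 33.1 - 10.4 = 22.7 m
Denominator = H - 1.3 = 33.1 - 1.3 = 31.8 m
Ratio = 22.7 / 31.8 = 0.71384
d = 52.4 * 0.71384^0.8 = 40.0 cm

40.0


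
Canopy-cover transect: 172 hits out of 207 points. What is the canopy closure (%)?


Formula: Canopy closure = covered points / total points * 100
Closure = 172 / 207 * 100
Closure = 0.8309 * 100 = 83.1%

83.1


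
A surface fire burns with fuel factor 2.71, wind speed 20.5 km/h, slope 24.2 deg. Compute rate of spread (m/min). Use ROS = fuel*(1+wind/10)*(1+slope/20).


Formula: ROS = fuel * (1 + wind/10) * (1 + slope/20)
Wind factor = 1 + 20.5/10 = 3.05
Slope factor = 1 + 24.2/20 = 2.21
ROS = 2.71 * 3.05 * 2.21 = 18.27 m/min

18.27


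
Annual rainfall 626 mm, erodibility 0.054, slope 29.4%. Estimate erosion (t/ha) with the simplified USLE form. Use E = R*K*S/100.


Formula: E = R * K * S / 100  (simplified USLE)
R * K = 626 * 0.054 = 33.804
E = 33.804 * 29.4 / 100 = 9.94 t/ha

9.94


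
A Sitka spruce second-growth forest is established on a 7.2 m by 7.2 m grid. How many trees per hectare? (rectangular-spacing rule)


Formula: TPH = 10000 m^2/ha / (spacing_x * spacing_y)
Area per tree = 7.2 m * 7.2 m = 51.84 m^2
TPH = 10000 / 51.84 = 193 trees/ha

193


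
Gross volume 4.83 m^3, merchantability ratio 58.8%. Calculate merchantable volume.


Formula: MV = V_total * (merchantable_pct / 100)
Merchantable fraction = 58.8% / 100 = 0.588
MV = 4.83 m^3 * 0.588 = 2.84 m^3

2.84


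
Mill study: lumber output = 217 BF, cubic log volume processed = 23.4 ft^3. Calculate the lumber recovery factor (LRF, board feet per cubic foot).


Formula: LRF = Lumber Output (BF) / Log Input (ft^3)
LRF = 217 BF / 23.4 ft^3
LRF = 9.27 BF/ft^3

9.27


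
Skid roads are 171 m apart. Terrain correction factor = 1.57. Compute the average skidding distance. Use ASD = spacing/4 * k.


Formula: ASD = (spacing / 4) * correction
Uncorrected distance = spacing / 4 = 171 / 4 = 42.75 m
ASD = 42.75 * 1.57 = 67 m

67


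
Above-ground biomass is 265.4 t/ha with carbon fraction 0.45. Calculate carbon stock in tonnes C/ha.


Formula: Carbon Stock = Biomass * Carbon Fraction
C = 265.4 t/ha * 0.45
C = 119.4 t C/ha

119.4


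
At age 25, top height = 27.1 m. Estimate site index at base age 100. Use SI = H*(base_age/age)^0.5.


Formula: SI = H_dom * (base_age / age)^0.5
Age ratio = 100 / 25 = 4.0
sqrt(age_ratio) = 2.0
SI = 27.1 * 2.0 = 54.2 m

54.2


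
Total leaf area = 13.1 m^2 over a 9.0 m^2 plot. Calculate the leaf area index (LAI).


Formula: LAI = total leaf area / ground area  (dimensionless)
LAI = 13.1 m^2 / 9.0 m^2
LAI = 1.46

1.46


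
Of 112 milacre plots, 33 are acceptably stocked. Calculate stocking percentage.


Formula: Stocking % = stocked plots / total plots * 100
Stocking = 33 / 112 * 100
Stocking = 0.2946 * 100 = 29.5%

29.5


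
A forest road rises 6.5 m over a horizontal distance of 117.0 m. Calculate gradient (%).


Formula: Gradient = rise / run * 100
Gradient = 6.5 / 117.0 * 100 = 5.6%

5.6


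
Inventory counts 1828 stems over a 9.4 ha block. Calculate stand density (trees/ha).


Formula: Stand Density = N_trees / Area_ha
Density = 1828 trees / 9.4 ha
Density = 194 trees/ha

194


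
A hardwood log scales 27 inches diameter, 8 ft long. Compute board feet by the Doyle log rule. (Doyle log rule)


Doyle: BF = (D - 4)^2 * L / 16
Adjusted diameter = 27 - 4 = 23 in
(D-4)^2 = 23^2 = 529
BF = 529 * 8 / 16 = 265 BF

265


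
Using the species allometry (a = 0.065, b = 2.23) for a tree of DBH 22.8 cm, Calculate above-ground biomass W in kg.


Formula: W = a * DBH^b  (allometric power law)
DBH^b = 22.8^2.23 = 1067.0744
W = 0.065 * 1067.0744 = 69.4 kg

69.4


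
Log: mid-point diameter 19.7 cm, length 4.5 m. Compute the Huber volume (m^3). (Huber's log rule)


Huber: V = Am * L,  Am = pi*(Dm/200)^2
Am = pi*(19.7/200)^2 = 0.030481 m^2
V = 0.030481*4.5 = 0.1372 m^3

0.1372


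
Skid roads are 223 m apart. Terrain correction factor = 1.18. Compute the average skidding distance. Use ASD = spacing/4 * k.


Formula: ASD = (spacing / 4) * correction
Uncorrected distance = spacing / 4 = 223 / 4 = 55.75 m
ASD = 55.75 * 1.18 = 66 m

66


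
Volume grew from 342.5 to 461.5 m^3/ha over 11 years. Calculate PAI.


Formula: PAI = (V_T2 - V_T1) / (T2 - T1)
Volume increment = 461.5 - 342.5 = 119.0 m^3/ha
PAI = 119.0 / 11 = 10.82 m^3/ha/year

10.82


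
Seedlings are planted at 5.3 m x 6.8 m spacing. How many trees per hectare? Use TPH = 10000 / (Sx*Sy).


Formula: TPH = 10000 m^2/ha / (spacing_x * spacing_y)
Area per tree = 5.3 m * 6.8 m = 36.04 m^2
TPH = 10000 / 36.04 = 277 trees/ha

277


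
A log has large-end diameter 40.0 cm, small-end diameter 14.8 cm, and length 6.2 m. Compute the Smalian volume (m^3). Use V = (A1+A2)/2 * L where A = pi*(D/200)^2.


Smalian: V = (A1 + A2)/2 * L,  A = pi*(D/200)^2
A1 = pi*(40.0/200)^2 = 0.125664 m^2
A2 = pi*(14.8/200)^2 = 0.017203 m^2
V = (0.125664+0.017203)/2*6.2 = 0.4429 m^3

0.4429


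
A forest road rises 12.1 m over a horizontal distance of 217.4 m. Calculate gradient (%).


Formula: Gradient = rise / run * 100
Gradient = 12.1 / 217.4 * 100 = 5.6%

5.6


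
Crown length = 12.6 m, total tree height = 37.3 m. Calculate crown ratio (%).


Formula: Crown Ratio = (Crown Length / Total Height) * 100
CR = (12.6 m / 37.3 m) * 100
CR = 0.3378 * 100 = 33.8%

33.8


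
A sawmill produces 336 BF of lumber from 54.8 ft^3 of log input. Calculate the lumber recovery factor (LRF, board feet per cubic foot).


Formula: LRF = Lumber Output (BF) / Log Input (ft^3)
LRF = 336 BF / 54.8 ft^3
LRF = 6.13 BF/ft^3

6.13


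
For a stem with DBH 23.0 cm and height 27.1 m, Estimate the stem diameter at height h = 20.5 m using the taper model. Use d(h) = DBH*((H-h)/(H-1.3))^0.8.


Taper: d(h) = DBH * ((H - h) / (H - 1.3))^0.8
Numerator = H - h = 27.1 - 20.5 = 6.6 m
Denominator = H - 1.3 = 27.1 - 1.3 = 25.8 m
Ratio = 6.6 / 25.8 = 0.25581
d = 23.0 * 0.25581^0.8 = 7.7 cm

7.7


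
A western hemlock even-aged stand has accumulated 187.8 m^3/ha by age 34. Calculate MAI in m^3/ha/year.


Formula: MAI = Total Volume / Stand Age
MAI = 187.8 m^3/ha / 34 years
MAI = 5.52 m^3/ha/year

5.52


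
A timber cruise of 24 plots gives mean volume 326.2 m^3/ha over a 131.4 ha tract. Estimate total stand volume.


Formula: Total Volume = Mean Volume per ha * Total Area
Total Volume = 326.2 m^3/ha * 131.4 ha
Total Volume = 42863 m^3

42863


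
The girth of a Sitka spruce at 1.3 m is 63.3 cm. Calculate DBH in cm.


Formula: DBH = C / pi
DBH = 63.3 / pi
pi = 3.14159...
DBH = 20.1 cm

20.1


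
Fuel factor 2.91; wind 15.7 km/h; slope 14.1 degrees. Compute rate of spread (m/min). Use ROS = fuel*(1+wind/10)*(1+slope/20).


Formula: ROS = fuel * (1 + wind/10) * (1 + slope/20)
Wind factor = 1 + 15.7/10 = 2.57
Slope factor = 1 + 14.1/20 = 1.705
ROS = 2.91 * 2.57 * 1.705 = 12.75 m/min

12.75


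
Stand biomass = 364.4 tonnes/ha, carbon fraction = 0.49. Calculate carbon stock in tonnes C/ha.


Formula: Carbon Stock = Biomass * Carbon Fraction
C = 364.4 t/ha * 0.49
C = 178.6 t C/ha

178.6


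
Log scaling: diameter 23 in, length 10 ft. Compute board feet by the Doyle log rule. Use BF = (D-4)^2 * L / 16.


Doyle: BF = (D - 4)^2 * L / 16
Adjusted diameter = 23 - 4 = 19 in
(D-4)^2 = 19^2 = 361
BF = 361 * 10 / 16 = 226 BF

226


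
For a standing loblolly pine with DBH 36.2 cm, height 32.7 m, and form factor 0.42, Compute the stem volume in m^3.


Formula: V = pi * (DBH/200)^2 * H * ff
Radius = DBH/200 = 36.2/200 = 0.181 m
Radius^2 = 0.181^2 = 0.032761 m^2
V = pi * 0.032761 * 32.7 * 0.42
V = 1.414 m^3

1.414


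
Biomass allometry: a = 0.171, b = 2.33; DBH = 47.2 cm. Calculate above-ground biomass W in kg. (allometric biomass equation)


Formula: W = a * DBH^b  (allometric power law)
DBH^b = 47.2^2.33 = 7948.4941
W = 0.171 * 7948.4941 = 1359.2 kg

1359.2


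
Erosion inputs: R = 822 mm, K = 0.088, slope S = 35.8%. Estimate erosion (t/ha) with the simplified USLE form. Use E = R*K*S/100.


Formula: E = R * K * S / 100  (simplified USLE)
R * K = 822 * 0.088 = 72.336
E = 72.336 * 35.8 / 100 = 25.9 t/ha

25.9


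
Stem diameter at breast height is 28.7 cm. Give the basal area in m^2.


Formula: BA = pi * (DBH/2)^2 / 10000  (cm^2 to m^2)
Radius = DBH/2 = 28.7/2 = 14.35 cm
BA = pi * 14.35^2 / 10000
   = 646.9246 cm^2 / 10000
   = 0.0647 m^2

0.0647


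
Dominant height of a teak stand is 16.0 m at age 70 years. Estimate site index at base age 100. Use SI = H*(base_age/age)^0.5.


Formula: SI = H_dom * (base_age / age)^0.5
Age ratio = 100 / 70 = 1.42857
sqrt(age_ratio) = 1.19523
SI = 16.0 * 1.19523 = 19.1 m

19.1


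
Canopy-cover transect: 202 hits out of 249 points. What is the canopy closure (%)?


Formula: Canopy closure = covered points / total points * 100
Closure = 202 / 249 * 100
Closure = 0.8112 * 100 = 81.1%

81.1


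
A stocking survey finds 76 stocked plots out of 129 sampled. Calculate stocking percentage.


Formula: Stocking % = stocked plots / total plots * 100
Stocking = 76 / 129 * 100
Stocking = 0.5891 * 100 = 58.9%

58.9


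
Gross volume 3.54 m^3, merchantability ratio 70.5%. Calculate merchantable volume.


Formula: MV = V_total * (merchantable_pct / 100)
Merchantable fraction = 70.5% / 100 = 0.705
MV = 3.54 m^3 * 0.705 = 2.496 m^3

2.496


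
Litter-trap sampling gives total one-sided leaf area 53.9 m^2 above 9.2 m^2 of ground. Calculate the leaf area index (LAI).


Formula: LAI = total leaf area / ground area  (dimensionless)
LAI = 53.9 m^2 / 9.2 m^2
LAI = 5.86

5.86


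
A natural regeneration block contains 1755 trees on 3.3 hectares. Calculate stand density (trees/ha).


Formula: Stand Density = N_trees / Area_ha
Density = 1755 trees / 3.3 ha
Density = 532 trees/ha

532


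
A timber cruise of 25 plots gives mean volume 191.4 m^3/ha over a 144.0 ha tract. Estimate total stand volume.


Formula: Total Volume = Mean Volume per ha * Total Area
Total Volume = 191.4 m^3/ha * 144.0 ha
Total Volume = 27562 m^3

27562


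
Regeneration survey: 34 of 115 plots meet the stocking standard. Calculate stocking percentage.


Formula: Stocking % = stocked plots / total plots * 100
Stocking = 34 / 115 * 100
Stocking = 0.2957 * 100 = 29.6%

29.6


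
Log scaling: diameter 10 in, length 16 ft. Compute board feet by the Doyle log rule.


Doyle: BF = (D - 4)^2 * L / 16
Adjusted diameter = 10 - 4 = 6 in
(D-4)^2 = 6^2 = 36
BF = 36 * 16 / 16 = 36 BF

36


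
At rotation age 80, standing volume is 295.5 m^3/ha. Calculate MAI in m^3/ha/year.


Formula: MAI = Total Volume / Stand Age
MAI = 295.5 m^3/ha / 80 years
MAI = 3.69 m^3/ha/year

3.69


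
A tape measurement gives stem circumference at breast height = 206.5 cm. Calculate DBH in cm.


Formula: DBH = C / pi
DBH = 206.5 / pi
pi = 3.14159...
DBH = 65.7 cm

65.7


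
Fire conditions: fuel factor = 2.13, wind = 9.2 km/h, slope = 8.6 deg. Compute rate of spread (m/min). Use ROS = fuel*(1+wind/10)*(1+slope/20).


Formula: ROS = fuel * (1 + wind/10) * (1 + slope/20)
Wind factor = 1 + 9.2/10 = 1.92
Slope factor = 1 + 8.6/20 = 1.43
ROS = 2.13 * 1.92 * 1.43 = 5.85 m/min

5.85


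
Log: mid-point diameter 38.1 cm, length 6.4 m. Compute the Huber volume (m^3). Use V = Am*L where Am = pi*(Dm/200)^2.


Huber: V = Am * L,  Am = pi*(Dm/200)^2
Am = pi*(38.1/200)^2 = 0.114009 m^2
V = 0.114009*6.4 = 0.7297 m^3

0.7297


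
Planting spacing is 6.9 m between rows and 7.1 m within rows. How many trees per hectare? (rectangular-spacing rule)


Formula: TPH = 10000 m^2/ha / (spacing_x * spacing_y)
Area per tree = 6.9 m * 7.1 m = 48.99 m^2
TPH = 10000 / 48.99 = 204 trees/ha

204


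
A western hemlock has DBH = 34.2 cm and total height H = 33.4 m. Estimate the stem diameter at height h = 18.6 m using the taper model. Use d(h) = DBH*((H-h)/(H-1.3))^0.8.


Taper: d(h) = DBH * ((H - h) / (H - 1.3))^0.8
Numerator = H - h = 33.4 - 18.6 = 14.8 m
Denominator = H - 1.3 = 33.4 - 1.3 = 32.1 m
Ratio = 14.8 / 32.1 = 0.46106
d = 34.2 * 0.46106^0.8 = 18.4 cm

18.4


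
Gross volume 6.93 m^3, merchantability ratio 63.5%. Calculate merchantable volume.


Formula: MV = V_total * (merchantable_pct / 100)
Merchantable fraction = 63.5% / 100 = 0.635
MV = 6.93 m^3 * 0.635 = 4.401 m^3

4.401


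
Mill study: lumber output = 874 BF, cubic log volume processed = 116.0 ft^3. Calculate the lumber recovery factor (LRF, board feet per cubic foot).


Formula: LRF = Lumber Output (BF) / Log Input (ft^3)
LRF = 874 BF / 116.0 ft^3
LRF = 7.53 BF/ft^3

7.53


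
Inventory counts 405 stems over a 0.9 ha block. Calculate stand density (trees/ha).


Formula: Stand Density = N_trees / Area_ha
Density = 405 trees / 0.9 ha
Density = 450 trees/ha

450


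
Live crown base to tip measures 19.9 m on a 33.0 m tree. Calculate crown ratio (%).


Formula: Crown Ratio = (Crown Length / Total Height) * 100
CR = (19.9 m / 33.0 m) * 100
CR = 0.603 * 100 = 60.3%

60.3


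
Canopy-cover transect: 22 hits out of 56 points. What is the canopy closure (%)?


Formula: Canopy closure = covered points / total points * 100
Closure = 22 / 56 * 100
Closure = 0.3929 * 100 = 39.3%

39.3


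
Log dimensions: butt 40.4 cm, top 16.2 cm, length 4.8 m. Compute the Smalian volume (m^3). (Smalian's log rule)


Smalian: V = (A1 + A2)/2 * L,  A = pi*(D/200)^2
A1 = pi*(40.4/200)^2 = 0.12819 m^2
A2 = pi*(16.2/200)^2 = 0.020612 m^2
V = (0.12819+0.020612)/2*4.8 = 0.3571 m^3

0.3571


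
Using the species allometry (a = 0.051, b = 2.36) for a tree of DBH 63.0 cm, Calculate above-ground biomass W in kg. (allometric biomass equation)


Formula: W = a * DBH^b  (allometric power law)
DBH^b = 63.0^2.36 = 17637.7709
W = 0.051 * 17637.7709 = 899.5 kg

899.5


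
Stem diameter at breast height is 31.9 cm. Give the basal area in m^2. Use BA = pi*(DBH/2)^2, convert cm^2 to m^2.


Formula: BA = pi * (DBH/2)^2 / 10000  (cm^2 to m^2)
Radius = DBH/2 = 31.9/2 = 15.95 cm
BA = pi * 15.95^2 / 10000
   = 799.229 cm^2 / 10000
   = 0.0799 m^2

0.0799


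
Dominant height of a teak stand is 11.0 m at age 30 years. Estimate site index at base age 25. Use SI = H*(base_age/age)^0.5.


Formula: SI = H_dom * (base_age / age)^0.5
Age ratio = 25 / 30 = 0.83333
sqrt(age_ratio) = 0.91287
SI = 11.0 * 0.91287 = 10.0 m

10.0


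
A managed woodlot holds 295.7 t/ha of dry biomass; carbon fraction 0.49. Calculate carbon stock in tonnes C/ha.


Formula: Carbon Stock = Biomass * Carbon Fraction
C = 295.7 t/ha * 0.49
C = 144.9 t C/ha

144.9


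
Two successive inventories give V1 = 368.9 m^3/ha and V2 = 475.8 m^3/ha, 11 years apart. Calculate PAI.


Formula: PAI = (V_T2 - V_T1) / (T2 - T1)
Volume increment = 475.8 - 368.9 = 106.9 m^3/ha
PAI = 106.9 / 11 = 9.72 m^3/ha/year

9.72


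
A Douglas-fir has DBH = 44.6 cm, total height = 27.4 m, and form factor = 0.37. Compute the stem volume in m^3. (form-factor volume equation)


Formula: V = pi * (DBH/200)^2 * H * ff
Radius = DBH/200 = 44.6/200 = 0.223 m
Radius^2 = 0.223^2 = 0.049729 m^2
V = pi * 0.049729 * 27.4 * 0.37
V = 1.584 m^3

1.584


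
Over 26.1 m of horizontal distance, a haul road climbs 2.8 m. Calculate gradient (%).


Formula: Gradient = rise / run * 100
Gradient = 2.8 / 26.1 * 100 = 10.7%

10.7
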